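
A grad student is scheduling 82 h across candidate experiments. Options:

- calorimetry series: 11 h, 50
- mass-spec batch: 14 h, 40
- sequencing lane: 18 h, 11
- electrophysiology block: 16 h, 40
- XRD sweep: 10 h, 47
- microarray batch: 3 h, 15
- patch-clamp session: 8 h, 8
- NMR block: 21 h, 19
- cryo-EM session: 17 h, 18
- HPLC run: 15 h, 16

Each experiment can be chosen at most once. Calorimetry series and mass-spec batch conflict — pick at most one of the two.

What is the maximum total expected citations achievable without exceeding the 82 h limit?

194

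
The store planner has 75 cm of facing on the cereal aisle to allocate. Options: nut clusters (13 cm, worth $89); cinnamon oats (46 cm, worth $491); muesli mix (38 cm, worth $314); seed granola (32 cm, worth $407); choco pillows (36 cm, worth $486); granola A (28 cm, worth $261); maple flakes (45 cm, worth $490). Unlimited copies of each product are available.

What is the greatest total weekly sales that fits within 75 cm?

2×choco pillows uses 72 of the 75 cm and totals 972.

972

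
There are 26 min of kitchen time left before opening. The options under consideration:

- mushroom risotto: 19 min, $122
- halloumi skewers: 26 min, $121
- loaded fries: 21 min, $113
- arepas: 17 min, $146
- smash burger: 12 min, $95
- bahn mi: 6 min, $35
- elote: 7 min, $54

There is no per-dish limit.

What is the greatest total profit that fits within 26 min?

Filling by ratio: arepas + elote for 200, with 2 min left unused.
The 17 min tied up in arepas is better spent on smash burger + elote — total rises to 203 (26 min).
That's the maximum — no swap from here does better than 203.

203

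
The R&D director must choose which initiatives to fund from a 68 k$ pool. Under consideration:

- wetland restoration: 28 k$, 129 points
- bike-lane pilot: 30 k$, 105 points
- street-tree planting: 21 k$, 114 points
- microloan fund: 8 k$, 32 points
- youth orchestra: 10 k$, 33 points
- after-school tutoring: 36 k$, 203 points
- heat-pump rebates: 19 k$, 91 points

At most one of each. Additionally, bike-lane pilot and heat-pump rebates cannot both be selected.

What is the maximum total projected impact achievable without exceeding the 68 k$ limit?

350

By projected impact per k$: after-school tutoring 5.64, street-tree planting 5.43, heat-pump rebates 4.79, wetland restoration 4.61 lead.
A density-first pass picks street-tree planting + microloan fund + after-school tutoring — 349 at 65 k$.
Replace microloan fund with youth orchestra: the trade gains 1 net, giving 350 at 67 k$.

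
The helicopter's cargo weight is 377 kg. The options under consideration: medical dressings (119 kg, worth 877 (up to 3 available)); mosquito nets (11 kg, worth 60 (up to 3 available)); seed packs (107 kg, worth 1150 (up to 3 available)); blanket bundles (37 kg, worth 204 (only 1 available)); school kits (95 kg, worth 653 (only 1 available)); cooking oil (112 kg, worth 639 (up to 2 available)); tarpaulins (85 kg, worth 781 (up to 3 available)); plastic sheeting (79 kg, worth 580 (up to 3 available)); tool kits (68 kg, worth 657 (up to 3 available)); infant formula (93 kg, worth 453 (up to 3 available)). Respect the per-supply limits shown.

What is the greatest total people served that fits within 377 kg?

3738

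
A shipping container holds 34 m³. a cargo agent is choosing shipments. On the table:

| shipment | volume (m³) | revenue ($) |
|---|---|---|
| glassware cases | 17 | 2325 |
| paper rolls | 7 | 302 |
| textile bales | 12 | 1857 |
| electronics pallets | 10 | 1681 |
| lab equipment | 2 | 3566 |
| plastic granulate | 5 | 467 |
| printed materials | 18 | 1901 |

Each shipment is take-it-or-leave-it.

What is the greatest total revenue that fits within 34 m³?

Taking the top-ratio shipments first gives textile bales + electronics pallets + lab equipment + plastic granulate for 7571 (29 m³).
The 12 m³ tied up in textile bales is better spent on glassware cases — total rises to 8039 (34 m³).

8039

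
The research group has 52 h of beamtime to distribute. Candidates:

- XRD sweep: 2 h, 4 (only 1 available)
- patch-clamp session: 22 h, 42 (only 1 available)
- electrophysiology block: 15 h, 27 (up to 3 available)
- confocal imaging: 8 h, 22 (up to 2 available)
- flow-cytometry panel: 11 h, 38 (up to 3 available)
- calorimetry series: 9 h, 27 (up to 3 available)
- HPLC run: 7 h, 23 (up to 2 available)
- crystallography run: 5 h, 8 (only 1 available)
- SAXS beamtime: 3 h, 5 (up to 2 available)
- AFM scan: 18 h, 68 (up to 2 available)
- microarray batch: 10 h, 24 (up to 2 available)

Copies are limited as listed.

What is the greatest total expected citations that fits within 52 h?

186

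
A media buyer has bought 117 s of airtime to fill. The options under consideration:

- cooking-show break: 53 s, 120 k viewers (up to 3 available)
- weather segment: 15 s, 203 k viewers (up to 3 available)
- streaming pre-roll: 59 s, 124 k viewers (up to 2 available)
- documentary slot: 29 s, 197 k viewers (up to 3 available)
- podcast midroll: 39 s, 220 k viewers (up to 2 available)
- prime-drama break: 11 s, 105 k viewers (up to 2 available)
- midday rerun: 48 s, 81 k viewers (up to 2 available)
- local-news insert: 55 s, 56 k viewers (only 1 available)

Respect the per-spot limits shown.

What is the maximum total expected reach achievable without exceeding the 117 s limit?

1108

A density-first pass picks 3×weather segment + documentary slot + 2×prime-drama break — 1016 at 96 s.
Replace prime-drama break with documentary slot: the trade gains 92 net, giving 1108 at 114 s.
No other feasible combination exceeds 1108.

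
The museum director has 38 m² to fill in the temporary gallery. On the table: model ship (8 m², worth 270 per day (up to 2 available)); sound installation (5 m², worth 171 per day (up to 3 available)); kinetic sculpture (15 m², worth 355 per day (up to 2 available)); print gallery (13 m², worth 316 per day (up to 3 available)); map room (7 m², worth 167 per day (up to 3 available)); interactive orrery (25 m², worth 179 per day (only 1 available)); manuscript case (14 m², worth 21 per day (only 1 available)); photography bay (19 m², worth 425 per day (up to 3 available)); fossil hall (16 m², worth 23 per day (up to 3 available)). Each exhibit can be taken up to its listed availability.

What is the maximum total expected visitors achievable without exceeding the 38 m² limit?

1220

By expected visitors per m²: sound installation 34.20, model ship 33.75, print gallery 24.31, map room 23.86 lead.
2×model ship + 3×sound installation + map room uses 38 of the 38 m² and totals 1220.
That's the maximum — no swap from here does better than 1220.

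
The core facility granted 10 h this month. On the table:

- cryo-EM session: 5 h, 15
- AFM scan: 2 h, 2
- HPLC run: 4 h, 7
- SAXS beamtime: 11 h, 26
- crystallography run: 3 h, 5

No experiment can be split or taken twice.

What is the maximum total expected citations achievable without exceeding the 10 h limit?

22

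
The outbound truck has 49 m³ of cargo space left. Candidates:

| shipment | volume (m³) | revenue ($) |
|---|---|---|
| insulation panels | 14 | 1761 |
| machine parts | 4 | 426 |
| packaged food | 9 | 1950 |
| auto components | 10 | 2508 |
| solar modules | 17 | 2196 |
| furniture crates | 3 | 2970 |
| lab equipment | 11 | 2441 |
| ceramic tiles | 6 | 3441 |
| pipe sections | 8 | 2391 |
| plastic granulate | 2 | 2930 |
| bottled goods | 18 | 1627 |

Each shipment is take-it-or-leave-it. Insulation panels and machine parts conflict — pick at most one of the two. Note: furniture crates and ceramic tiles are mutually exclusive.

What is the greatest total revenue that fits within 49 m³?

15661

Taking packaged food + auto components + lab equipment + ceramic tiles + pipe sections + plastic granulate: 46 m³ used, 15661 in revenue.
The closest alternative, machine parts + packaged food + auto components + furniture crates + lab equipment + pipe sections + plastic granulate, reaches only 15616.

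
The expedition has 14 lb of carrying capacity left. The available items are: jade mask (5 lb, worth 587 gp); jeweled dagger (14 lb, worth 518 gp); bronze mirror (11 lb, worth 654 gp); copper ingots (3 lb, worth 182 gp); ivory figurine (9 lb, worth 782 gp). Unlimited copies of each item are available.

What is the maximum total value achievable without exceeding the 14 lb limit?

A density-first pass picks 2×jade mask + copper ingots — 1356 at 13 lb.
Dropping jade mask and copper ingots frees 8 lb; slotting in ivory figurine (9 lb) lifts the total to 1369 at 14 lb.
No other feasible combination exceeds 1369.

1369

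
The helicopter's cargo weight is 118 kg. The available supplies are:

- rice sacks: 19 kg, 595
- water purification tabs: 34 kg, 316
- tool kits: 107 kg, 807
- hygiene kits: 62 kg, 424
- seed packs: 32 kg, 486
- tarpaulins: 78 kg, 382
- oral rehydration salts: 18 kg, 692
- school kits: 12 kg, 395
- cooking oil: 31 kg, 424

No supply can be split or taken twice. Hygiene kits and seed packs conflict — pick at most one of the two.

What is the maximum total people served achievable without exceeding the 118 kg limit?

Taking rice sacks + seed packs + oral rehydration salts + school kits + cooking oil: 112 kg used, 2592 in people served.

2592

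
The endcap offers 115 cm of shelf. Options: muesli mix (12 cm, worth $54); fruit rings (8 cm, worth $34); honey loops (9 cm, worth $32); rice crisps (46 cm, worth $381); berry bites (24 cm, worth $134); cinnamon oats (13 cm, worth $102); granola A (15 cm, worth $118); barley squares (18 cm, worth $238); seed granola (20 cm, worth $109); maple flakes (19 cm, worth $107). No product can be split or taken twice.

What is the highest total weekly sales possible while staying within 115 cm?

948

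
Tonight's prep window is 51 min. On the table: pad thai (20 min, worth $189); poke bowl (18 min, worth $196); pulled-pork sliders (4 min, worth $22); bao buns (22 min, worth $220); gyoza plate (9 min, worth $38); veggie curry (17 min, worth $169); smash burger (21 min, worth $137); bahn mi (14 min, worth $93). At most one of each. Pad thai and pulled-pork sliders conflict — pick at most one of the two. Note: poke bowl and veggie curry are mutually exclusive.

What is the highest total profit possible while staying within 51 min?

454

Ranking by ratio (profit/min): poke bowl 10.89, bao buns 10.00, veggie curry 9.94, pad thai 9.45.
Greedy by ratio would take poke bowl + pulled-pork sliders + bao buns: 44 min used, total 438.
Dropping pulled-pork sliders frees 4 min; slotting in gyoza plate (9 min) lifts the total to 454 at 49 min.
Next best is pad thai + veggie curry + bahn mi at 451 (51 min) — short by 3.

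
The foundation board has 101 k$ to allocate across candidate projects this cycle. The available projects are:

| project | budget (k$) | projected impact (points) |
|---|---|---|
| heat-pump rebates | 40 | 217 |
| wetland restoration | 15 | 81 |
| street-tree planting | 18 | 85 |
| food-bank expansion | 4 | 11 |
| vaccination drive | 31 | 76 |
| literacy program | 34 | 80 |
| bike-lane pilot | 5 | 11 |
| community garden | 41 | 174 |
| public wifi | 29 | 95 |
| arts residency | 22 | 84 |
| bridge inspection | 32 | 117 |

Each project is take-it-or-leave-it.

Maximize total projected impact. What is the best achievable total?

Taking the top-ratio projects first gives heat-pump rebates + wetland restoration + street-tree planting + food-bank expansion + arts residency for 478 (99 k$).
The 40 k$ tied up in street-tree planting and arts residency is better spent on community garden — total rises to 483 (100 k$).

483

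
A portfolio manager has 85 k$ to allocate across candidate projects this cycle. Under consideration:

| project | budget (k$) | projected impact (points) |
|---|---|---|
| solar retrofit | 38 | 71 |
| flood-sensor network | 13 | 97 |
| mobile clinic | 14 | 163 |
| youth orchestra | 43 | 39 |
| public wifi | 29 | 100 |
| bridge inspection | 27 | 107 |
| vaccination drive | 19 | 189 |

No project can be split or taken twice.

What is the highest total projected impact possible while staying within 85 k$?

Density check — mobile clinic 11.64, vaccination drive 9.95, flood-sensor network 7.46 are the best per k$.
Best packing: flood-sensor network + mobile clinic + bridge inspection + vaccination drive — 73 k$, 556 total.

556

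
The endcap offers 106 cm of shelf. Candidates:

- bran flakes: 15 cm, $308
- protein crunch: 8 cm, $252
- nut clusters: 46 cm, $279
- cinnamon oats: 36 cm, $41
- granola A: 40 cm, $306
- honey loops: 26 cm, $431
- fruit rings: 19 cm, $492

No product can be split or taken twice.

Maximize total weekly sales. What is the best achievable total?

1537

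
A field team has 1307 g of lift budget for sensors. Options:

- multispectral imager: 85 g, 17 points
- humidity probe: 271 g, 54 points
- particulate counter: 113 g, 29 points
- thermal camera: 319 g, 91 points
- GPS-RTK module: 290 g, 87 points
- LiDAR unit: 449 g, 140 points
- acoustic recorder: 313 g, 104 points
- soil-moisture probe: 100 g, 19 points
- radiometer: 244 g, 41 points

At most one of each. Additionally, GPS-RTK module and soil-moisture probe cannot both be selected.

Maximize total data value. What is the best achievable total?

383

Filling by ratio: multispectral imager + particulate counter + GPS-RTK module + LiDAR unit + acoustic recorder for 377, with 57 g left unused.
The 375 g tied up in multispectral imager and GPS-RTK module is better spent on thermal camera + soil-moisture probe — total rises to 383 (1294 g).
Runner-up multispectral imager + particulate counter + thermal camera + LiDAR unit + acoustic recorder tops out at 381.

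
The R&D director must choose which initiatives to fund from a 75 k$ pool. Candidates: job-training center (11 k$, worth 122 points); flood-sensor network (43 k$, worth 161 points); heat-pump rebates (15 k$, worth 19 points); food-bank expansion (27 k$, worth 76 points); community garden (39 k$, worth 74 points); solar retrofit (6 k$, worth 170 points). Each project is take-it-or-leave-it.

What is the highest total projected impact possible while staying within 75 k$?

472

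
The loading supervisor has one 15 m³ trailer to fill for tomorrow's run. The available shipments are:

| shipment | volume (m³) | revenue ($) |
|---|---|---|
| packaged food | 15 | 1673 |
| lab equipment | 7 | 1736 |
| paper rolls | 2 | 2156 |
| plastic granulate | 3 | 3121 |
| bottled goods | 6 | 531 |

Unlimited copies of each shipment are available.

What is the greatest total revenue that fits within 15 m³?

The ratio heuristic lands on 7×paper rolls (15092) but leaves 1 m³ idle.
The 2 m³ tied up in paper rolls is better spent on plastic granulate — total rises to 16057 (15 m³).

16057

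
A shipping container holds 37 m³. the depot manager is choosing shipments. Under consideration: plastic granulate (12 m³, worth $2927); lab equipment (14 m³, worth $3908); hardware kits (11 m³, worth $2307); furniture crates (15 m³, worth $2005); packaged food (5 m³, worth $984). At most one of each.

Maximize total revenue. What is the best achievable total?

By revenue per m³: lab equipment 279.14, plastic granulate 243.92, hardware kits 209.73 lead.
Taking plastic granulate + lab equipment + hardware kits: 37 m³ used, 9142 in revenue.
Nothing else within 37 m³ beats 9142.

9142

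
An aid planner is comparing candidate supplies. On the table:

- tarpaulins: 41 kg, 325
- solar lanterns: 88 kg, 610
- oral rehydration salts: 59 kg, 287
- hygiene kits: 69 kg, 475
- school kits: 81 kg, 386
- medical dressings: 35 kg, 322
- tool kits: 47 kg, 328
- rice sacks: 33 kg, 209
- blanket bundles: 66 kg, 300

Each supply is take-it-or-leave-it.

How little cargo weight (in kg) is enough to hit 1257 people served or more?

164

Look for the lowest-cargo combination reaching 1257.
tarpaulins + solar lanterns + medical dressings: 1257 people served at 164 kg.
Any bundle with less than 164 kg falls short of 1257.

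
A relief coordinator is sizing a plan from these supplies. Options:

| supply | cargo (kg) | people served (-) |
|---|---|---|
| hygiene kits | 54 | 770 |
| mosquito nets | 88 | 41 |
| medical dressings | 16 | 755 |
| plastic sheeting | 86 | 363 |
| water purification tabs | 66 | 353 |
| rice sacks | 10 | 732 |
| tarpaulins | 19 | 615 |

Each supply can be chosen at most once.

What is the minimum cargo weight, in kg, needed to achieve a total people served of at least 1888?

Minimise kg subject to total people served ≥ 1888.
Taking medical dressings + rice sacks + tarpaulins gives 2102 (≥ 1888) for 45 kg.
Below 45 kg the best achievable stays under 1888.

45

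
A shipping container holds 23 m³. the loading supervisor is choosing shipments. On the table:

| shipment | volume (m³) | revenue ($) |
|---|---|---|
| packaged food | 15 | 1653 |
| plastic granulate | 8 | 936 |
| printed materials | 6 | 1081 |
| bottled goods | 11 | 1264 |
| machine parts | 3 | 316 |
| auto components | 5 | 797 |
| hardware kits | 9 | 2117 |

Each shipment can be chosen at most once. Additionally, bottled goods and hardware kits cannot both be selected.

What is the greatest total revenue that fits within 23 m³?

4311

Density check — hardware kits 235.22, printed materials 180.17, auto components 159.40, plastic granulate 117.00 are the best per m³.
The ratio ordering already packs tightly: printed materials + machine parts + auto components + hardware kits, 23 m³, 4311.
Runner-up plastic granulate + printed materials + hardware kits tops out at 4134.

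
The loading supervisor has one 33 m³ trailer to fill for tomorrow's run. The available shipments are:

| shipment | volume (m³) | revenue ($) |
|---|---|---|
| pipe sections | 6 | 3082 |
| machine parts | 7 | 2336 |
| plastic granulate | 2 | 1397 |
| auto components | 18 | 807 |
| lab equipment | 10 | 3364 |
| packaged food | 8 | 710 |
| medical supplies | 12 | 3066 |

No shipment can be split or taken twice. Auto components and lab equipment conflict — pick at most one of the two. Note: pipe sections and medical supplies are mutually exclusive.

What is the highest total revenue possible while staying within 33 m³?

10889

By revenue per m³: plastic granulate 698.50, pipe sections 513.67, lab equipment 336.40, machine parts 333.71 lead.
Taking pipe sections + machine parts + plastic granulate + lab equipment + packaged food: 33 m³ used, 10889 in revenue.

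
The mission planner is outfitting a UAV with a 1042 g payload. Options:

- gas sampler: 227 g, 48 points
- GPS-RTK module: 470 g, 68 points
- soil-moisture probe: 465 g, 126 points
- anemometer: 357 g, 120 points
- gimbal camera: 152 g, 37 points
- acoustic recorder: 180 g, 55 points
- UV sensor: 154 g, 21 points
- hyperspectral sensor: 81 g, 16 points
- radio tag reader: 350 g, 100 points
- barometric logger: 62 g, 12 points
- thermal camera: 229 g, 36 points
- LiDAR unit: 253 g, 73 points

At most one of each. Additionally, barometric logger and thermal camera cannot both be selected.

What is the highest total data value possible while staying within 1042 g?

Density check — anemometer 0.34, acoustic recorder 0.31, LiDAR unit 0.29, radio tag reader 0.29 are the best per g.
The ratio heuristic lands on anemometer + gimbal camera + acoustic recorder + hyperspectral sensor + LiDAR unit (301) but leaves 19 g idle.
The 334 g tied up in hyperspectral sensor and LiDAR unit is better spent on radio tag reader — total rises to 312 (1039 g).
Every other selection either busts 1042 g or breaks a pairing rule or fails to beat 312.

312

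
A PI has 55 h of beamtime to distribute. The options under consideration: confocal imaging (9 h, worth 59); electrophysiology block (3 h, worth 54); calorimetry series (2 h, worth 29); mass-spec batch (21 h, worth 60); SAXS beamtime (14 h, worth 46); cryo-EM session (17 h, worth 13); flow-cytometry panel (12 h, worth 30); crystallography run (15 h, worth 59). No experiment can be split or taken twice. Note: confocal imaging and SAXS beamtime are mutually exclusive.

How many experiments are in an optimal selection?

5

Optimal total is 261.
confocal imaging + electrophysiology block + calorimetry series + mass-spec batch + crystallography run hits 261 at 50 h.
Every optimal selection uses 5 experiments.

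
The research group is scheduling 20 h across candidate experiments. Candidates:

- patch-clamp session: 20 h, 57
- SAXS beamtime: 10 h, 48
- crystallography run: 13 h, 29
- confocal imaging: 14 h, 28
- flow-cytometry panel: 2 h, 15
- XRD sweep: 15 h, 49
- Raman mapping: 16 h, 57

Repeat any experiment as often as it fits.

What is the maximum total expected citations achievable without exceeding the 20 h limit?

Taking 10×flow-cytometry panel: 20 h used, 150 in expected citations.
Every other selection either busts 20 h or fails to beat 150.

150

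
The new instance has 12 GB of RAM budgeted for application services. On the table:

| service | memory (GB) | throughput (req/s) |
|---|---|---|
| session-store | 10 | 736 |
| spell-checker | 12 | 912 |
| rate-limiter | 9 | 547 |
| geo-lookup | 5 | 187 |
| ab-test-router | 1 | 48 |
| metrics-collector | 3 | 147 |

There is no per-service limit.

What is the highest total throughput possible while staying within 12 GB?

By throughput per GB: spell-checker 76.00, session-store 73.60, rate-limiter 60.78, metrics-collector 49.00 lead.
Taking spell-checker: 12 GB used, 912 in throughput.
Every other selection either busts 12 GB or fails to beat 912.

912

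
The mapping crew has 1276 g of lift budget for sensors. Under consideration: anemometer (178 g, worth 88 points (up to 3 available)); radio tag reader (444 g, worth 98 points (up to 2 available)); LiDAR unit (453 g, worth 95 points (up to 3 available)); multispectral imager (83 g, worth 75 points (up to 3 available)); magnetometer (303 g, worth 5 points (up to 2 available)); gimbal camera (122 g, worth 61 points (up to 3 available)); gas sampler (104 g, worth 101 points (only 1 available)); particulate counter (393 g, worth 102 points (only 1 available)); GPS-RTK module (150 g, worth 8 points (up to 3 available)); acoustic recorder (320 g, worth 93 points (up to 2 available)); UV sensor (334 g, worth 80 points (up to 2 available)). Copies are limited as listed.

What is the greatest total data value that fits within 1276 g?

773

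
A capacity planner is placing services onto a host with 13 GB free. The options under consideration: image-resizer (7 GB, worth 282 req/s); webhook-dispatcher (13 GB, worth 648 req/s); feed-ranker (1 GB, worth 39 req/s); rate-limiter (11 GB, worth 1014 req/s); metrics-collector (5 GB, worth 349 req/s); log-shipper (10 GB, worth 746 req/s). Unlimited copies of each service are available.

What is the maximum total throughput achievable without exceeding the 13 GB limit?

1092

Best packing: 2×feed-ranker + rate-limiter — 13 GB, 1092 total.
That's the maximum — no swap from here does better than 1092.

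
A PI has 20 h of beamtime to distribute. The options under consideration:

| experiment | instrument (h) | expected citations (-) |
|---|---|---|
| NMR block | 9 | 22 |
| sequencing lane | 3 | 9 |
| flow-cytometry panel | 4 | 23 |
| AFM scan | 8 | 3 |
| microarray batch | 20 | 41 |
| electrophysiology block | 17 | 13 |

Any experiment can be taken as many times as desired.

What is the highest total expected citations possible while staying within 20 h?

The ratio ordering already packs tightly: 5×flow-cytometry panel, 20 h, 115.
That's the maximum — no swap from here does better than 115.

115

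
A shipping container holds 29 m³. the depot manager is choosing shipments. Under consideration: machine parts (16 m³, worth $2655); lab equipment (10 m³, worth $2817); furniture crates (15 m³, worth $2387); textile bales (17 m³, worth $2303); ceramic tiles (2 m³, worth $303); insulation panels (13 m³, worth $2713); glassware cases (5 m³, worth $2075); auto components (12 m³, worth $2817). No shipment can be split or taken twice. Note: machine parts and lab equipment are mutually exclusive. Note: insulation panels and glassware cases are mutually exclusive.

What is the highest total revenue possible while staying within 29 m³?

The ratio ordering already packs tightly: lab equipment + ceramic tiles + glassware cases + auto components, 29 m³, 8012.
An exhaustive check of the 256 subsets confirms 8012.

8012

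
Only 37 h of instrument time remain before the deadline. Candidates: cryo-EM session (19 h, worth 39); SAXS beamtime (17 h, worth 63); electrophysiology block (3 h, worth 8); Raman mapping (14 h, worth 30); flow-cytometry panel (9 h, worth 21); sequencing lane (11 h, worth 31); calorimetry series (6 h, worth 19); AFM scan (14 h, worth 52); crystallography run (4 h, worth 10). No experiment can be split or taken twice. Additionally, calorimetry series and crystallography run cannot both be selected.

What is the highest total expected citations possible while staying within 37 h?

134

The ratio ordering already packs tightly: SAXS beamtime + calorimetry series + AFM scan, 37 h, 134.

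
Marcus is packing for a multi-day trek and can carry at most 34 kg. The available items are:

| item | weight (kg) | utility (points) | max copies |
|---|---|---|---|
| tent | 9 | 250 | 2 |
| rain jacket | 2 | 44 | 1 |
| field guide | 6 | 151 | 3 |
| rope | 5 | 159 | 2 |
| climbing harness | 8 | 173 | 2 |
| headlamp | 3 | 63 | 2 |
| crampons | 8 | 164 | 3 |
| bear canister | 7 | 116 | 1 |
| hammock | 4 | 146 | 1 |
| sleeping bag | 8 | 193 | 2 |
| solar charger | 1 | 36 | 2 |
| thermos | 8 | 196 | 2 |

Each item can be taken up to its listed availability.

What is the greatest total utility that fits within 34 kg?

Best packing: 2×tent + 2×rope + hammock + 2×solar charger — 34 kg, 1036 total.

1036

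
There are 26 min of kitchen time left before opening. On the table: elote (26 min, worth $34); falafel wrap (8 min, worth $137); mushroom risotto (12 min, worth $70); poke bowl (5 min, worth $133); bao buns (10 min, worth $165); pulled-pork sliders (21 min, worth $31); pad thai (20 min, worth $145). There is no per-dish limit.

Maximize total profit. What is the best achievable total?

5×poke bowl uses 25 of the 26 min and totals 665.

665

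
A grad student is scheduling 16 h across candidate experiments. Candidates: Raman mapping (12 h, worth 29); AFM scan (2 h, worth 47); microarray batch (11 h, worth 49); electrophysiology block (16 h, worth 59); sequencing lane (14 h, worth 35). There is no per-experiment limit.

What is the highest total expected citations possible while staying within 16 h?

376

Taking 8×AFM scan: 16 h used, 376 in expected citations.
Nothing else within 16 h beats 376.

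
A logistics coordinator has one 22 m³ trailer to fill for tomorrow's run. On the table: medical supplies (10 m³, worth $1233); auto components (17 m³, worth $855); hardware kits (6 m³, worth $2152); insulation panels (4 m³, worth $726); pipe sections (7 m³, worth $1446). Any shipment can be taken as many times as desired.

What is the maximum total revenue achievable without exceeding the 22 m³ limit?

7182

Taking 3×hardware kits + insulation panels: 22 m³ used, 7182 in revenue.
That's the maximum — no swap from here does better than 7182.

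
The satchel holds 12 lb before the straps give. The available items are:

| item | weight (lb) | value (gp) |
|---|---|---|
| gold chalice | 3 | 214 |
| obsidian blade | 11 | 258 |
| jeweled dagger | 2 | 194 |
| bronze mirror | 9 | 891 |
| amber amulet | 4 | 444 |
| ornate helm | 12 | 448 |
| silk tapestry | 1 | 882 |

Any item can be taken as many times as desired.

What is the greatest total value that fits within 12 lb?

Density check — silk tapestry 882.00, amber amulet 111.00, bronze mirror 99.00 are the best per lb.
The ratio ordering already packs tightly: 12×silk tapestry, 12 lb, 10584.
Every other selection either busts 12 lb or fails to beat 10584.

10584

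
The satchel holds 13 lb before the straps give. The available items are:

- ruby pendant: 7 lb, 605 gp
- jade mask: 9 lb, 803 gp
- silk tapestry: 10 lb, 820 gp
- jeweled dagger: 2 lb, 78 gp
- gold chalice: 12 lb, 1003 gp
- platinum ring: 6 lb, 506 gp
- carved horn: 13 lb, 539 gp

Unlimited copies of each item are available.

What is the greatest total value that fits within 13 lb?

1111

Greedy by ratio would take jade mask + 2×jeweled dagger: 13 lb used, total 959.
Replace jade mask and 2×jeweled dagger with ruby pendant + platinum ring: the trade gains 152 net, giving 1111 at 13 lb.
That's the maximum — no swap from here does better than 1111.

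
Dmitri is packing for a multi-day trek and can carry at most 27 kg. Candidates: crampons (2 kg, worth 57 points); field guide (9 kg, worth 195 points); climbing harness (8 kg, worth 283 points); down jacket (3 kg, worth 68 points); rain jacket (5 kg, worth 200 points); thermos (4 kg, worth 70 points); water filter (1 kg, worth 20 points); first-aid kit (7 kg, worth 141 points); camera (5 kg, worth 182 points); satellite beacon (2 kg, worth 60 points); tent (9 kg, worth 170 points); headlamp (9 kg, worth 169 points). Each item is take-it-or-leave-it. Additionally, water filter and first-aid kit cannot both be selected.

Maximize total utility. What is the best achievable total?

Greedy by ratio would take crampons + climbing harness + down jacket + rain jacket + water filter + camera + satellite beacon: 26 kg used, total 870.
Replace down jacket with thermos: the trade gains 2 net, giving 872 at 27 kg.
Every other selection either busts 27 kg or breaks a pairing rule or fails to beat 872.

872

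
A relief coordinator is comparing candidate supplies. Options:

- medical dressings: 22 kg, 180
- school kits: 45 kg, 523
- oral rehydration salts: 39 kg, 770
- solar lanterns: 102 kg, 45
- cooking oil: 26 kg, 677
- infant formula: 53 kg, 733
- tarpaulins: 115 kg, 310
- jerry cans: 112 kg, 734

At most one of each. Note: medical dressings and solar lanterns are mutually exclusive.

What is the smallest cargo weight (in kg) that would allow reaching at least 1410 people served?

65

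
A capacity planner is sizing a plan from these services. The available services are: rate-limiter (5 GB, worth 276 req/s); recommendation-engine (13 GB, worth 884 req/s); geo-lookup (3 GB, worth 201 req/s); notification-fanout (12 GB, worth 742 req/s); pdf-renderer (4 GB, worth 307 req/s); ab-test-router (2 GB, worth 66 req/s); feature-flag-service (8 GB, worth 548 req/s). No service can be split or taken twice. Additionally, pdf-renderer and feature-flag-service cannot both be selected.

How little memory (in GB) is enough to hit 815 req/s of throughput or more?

Look for the lowest-memory combination reaching 815.
recommendation-engine reaches 884 using 13 GB.
Any bundle with less than 13 GB falls short of 815.

13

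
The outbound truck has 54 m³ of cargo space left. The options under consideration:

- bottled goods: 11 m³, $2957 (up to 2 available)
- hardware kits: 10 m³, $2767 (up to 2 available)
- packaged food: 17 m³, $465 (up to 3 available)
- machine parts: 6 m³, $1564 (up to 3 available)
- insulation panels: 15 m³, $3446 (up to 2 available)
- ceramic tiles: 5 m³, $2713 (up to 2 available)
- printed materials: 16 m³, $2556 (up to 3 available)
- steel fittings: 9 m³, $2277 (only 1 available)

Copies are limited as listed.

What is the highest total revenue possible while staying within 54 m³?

Greedy by ratio would take 2×bottled goods + 2×hardware kits + 2×ceramic tiles: 52 m³ used, total 16874.
Replace hardware kits with 2×machine parts: the trade gains 361 net, giving 17235 at 54 m³.

17235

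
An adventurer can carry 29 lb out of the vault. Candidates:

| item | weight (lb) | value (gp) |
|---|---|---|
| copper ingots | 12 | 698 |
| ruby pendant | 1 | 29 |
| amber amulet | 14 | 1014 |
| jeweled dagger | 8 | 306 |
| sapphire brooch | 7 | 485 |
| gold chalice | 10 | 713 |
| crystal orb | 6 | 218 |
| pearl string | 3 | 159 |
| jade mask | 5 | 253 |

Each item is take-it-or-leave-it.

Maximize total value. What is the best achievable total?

Greedy by ratio would take ruby pendant + amber amulet + gold chalice + pearl string: 28 lb used, total 1915.
Dropping ruby pendant and pearl string frees 4 lb; slotting in jade mask (5 lb) lifts the total to 1980 at 29 lb.

1980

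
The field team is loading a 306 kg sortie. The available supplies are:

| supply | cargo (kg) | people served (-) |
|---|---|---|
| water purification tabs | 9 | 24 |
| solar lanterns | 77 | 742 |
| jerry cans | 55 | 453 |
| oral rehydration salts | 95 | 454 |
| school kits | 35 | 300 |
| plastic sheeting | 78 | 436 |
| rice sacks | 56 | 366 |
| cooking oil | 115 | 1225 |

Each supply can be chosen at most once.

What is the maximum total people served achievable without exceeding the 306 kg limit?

2786

The ratio heuristic lands on water purification tabs + solar lanterns + jerry cans + school kits + cooking oil (2744) but leaves 15 kg idle.
Replace water purification tabs and school kits with rice sacks: the trade gains 42 net, giving 2786 at 303 kg.
Next best is water purification tabs + solar lanterns + jerry cans + school kits + cooking oil at 2744 (291 kg) — short by 42.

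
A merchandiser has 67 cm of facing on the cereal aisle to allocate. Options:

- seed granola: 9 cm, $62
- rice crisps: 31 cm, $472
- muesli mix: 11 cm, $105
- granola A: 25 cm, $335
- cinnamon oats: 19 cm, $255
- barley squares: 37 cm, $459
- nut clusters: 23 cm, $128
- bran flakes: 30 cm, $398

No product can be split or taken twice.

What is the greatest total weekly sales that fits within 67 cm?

912

A density-first pass picks rice crisps + muesli mix + cinnamon oats — 832 at 61 cm.
Replace cinnamon oats with granola A: the trade gains 80 net, giving 912 at 67 cm.
That's the maximum — no swap from here does better than 912.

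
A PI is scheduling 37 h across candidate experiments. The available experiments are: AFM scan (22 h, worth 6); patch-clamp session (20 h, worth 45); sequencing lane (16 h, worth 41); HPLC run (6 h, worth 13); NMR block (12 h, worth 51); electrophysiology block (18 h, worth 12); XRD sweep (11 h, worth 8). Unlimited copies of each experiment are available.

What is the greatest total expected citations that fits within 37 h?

Best packing: 3×NMR block — 36 h, 153 total.
Every other selection either busts 37 h or fails to beat 153.

153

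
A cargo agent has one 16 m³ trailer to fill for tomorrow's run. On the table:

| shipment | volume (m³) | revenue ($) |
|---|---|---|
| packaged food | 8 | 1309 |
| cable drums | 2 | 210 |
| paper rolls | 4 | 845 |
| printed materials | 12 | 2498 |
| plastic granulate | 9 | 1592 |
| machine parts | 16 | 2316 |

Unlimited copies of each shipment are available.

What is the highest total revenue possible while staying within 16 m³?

3380

Taking 4×paper rolls: 16 m³ used, 3380 in revenue.
Every other selection either busts 16 m³ or fails to beat 3380.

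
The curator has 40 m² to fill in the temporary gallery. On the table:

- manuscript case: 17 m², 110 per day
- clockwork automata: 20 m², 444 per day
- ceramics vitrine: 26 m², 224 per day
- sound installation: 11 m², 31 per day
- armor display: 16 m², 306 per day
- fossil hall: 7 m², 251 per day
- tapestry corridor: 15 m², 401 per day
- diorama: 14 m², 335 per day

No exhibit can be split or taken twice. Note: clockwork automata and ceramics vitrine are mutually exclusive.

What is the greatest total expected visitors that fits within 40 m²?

By expected visitors per m²: fossil hall 35.86, tapestry corridor 26.73, diorama 23.93, clockwork automata 22.20 lead.
Best packing: fossil hall + tapestry corridor + diorama — 36 m², 987 total.
Every other selection either busts 40 m² or breaks a pairing rule or fails to beat 987.

987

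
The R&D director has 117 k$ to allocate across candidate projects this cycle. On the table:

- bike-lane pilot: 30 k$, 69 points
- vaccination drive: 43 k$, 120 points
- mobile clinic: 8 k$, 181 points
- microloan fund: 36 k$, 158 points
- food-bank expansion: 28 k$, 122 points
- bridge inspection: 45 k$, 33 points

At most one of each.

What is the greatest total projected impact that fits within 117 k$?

581

Vaccination drive + mobile clinic + microloan fund + food-bank expansion uses 115 of the 117 k$ and totals 581.
Runner-up bike-lane pilot + mobile clinic + microloan fund + food-bank expansion tops out at 530.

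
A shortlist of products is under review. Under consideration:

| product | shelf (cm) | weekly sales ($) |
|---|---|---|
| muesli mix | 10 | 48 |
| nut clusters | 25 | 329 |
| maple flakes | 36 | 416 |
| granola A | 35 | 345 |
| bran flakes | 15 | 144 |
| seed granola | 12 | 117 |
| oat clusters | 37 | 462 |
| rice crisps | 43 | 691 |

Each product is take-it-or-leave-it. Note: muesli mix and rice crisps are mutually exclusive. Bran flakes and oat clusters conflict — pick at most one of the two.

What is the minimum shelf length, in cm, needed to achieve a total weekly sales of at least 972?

68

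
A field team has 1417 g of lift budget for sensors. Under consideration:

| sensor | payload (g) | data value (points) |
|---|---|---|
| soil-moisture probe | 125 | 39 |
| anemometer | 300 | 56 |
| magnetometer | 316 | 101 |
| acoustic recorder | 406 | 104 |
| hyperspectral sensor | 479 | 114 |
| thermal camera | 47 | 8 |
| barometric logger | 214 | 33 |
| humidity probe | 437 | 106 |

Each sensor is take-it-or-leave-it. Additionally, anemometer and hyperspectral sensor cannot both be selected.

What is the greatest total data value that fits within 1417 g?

Filling by ratio: soil-moisture probe + magnetometer + acoustic recorder + thermal camera + humidity probe for 358, with 86 g left unused.
Replace acoustic recorder with hyperspectral sensor: the trade gains 10 net, giving 368 at 1404 g.

368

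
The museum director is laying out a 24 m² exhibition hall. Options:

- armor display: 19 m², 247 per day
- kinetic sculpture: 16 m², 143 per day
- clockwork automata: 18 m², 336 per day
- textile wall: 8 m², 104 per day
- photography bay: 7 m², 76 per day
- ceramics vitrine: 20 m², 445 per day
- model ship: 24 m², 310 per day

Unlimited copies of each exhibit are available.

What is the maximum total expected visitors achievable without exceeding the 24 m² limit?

Best packing: ceramics vitrine — 20 m², 445 total.
Every other selection either busts 24 m² or fails to beat 445.

445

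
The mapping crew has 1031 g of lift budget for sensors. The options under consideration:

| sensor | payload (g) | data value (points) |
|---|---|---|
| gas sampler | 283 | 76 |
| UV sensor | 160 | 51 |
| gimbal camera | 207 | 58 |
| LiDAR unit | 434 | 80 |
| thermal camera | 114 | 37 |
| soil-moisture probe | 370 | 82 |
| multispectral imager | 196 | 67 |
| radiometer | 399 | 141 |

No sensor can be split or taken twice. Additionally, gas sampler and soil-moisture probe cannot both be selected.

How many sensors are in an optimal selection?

4

The maximum data value within 1031 g is 321.
gas sampler + thermal camera + multispectral imager + radiometer hits 321 at 992 g.
Every optimal selection uses 4 sensors.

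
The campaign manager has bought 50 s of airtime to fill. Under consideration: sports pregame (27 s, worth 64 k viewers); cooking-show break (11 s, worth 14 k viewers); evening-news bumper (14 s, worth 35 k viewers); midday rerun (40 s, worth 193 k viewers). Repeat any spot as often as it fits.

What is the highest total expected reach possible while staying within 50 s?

Midday rerun uses 40 of the 50 s and totals 193.

193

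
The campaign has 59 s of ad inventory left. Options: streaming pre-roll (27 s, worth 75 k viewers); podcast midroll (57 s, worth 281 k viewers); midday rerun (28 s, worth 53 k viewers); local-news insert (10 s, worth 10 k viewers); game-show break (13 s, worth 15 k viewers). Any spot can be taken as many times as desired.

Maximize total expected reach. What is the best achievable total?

281

Podcast midroll uses 57 of the 59 s and totals 281.
No other feasible combination exceeds 281.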